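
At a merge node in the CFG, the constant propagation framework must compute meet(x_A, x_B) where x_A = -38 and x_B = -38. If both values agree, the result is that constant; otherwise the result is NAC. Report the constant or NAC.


Meet operation: if both paths give the same constant, result is that constant; if they differ, result is NAC (not-a-constant).
Path A: -38, Path B: -38 -> equal
Result: constant -> -38

-38


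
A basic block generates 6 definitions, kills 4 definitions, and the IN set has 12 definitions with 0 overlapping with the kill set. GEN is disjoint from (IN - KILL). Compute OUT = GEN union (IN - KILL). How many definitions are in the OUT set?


IN - KILL: 12 - 0 = 12 surviving definitions
OUT = GEN + surviving = 6 + 12 = 18

18


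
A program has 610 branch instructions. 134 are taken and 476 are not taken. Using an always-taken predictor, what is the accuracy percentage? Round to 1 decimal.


Predictor: always-taken
Correct predictions = 134
Accuracy = 134 / 610 * 100 = 22.0%

22.0


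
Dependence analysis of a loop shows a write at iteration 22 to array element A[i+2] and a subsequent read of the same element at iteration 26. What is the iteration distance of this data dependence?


Distance = read iteration - write iteration
= 26 - 22 = 4

4


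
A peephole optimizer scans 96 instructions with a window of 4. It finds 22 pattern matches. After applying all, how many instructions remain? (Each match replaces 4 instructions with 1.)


Each match removes 3 instructions.
Total removed = 22 * 3 = 66
Remaining = 96 - 66 = 30

30


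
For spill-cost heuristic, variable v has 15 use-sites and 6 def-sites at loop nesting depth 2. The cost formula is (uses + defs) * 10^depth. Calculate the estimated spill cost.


uses + defs = 15 + 6 = 21
10^2 = 100
Spill cost = 21 * 100 = 2100

2100


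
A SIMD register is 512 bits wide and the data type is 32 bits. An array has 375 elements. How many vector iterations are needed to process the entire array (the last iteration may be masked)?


Width = 512 / 32 = 16 elements per vector op
Iterations = ceil(375 / 16) = 24

24


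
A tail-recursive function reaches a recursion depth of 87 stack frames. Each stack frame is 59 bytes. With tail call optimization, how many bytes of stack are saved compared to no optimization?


Without TCO: 87 * 59 = 5133 bytes
With TCO: reuse 1 frame = 59 bytes
Savings = 5133 - 59 = 5074

5074


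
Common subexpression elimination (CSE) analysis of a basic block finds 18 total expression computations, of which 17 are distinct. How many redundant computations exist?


CSE count = total expressions - unique expressions
= 18 - 17 = 1

1


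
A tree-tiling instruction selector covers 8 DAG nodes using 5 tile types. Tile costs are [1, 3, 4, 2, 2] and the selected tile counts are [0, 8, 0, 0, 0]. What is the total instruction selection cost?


Total cost = sum(count_i * cost_i)
= 0*1 + 8*3 + 0*4 + 0*2 + 0*2
= 24

24


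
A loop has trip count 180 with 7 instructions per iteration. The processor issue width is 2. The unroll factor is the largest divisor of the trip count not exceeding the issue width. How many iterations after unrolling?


Largest divisor of 180 <= 2 is 2
New iterations = 180 / 2 = 90

90


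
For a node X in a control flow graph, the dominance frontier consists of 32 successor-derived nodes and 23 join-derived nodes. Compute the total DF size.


DF(X) = direct successor contributions + join point contributions
= 32 + 23 = 55

55


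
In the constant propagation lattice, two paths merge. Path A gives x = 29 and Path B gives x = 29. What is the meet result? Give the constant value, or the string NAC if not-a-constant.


Meet operation: if both paths give the same constant, result is that constant; if they differ, result is NAC (not-a-constant).
Path A: 29, Path B: 29 -> equal
Result: constant -> 29

29


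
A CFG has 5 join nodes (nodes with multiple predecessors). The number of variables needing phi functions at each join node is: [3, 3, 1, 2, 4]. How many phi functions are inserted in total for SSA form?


Total phi functions = sum of phi functions at each join node
= 3 + 3 + 1 + 2 + 4 = 13

13


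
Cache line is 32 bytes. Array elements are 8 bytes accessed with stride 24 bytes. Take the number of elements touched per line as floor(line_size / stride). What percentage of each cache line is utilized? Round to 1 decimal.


Elements per cache line = floor(32 / 24) = 1
Bytes used = 1 * 8 = 8
Utilization = 8 / 32 * 100 = 25.0%

25.0


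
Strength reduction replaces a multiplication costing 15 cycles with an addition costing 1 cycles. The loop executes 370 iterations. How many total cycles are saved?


Per-iteration saving = 15 - 1 = 14
Total saved = 370 * 14 = 5180

5180


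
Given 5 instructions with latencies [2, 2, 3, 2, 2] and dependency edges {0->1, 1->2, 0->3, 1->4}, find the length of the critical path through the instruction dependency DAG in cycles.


Compute longest path through dependency graph: dist(Ik) = max over predecessors of dist + latency(Ik).
dist(I0) = latency 2 = 2
dist(I1) = dist(I0) + 2 = 2 + 2 = 4
dist(I2) = dist(I1) + 3 = 4 + 3 = 7
dist(I3) = dist(I0) + 2 = 2 + 2 = 4
dist(I4) = dist(I1) + 2 = 4 + 2 = 6
Critical path = max dist = 7

7


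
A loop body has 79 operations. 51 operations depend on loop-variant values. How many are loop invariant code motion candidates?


Invariant candidates = total - loop-dependent
= 79 - 51 = 28

28


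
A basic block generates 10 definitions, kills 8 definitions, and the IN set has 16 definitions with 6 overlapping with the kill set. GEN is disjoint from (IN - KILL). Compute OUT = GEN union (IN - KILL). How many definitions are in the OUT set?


IN - KILL: 16 - 6 = 10 surviving definitions
OUT = GEN + surviving = 10 + 10 = 20

20


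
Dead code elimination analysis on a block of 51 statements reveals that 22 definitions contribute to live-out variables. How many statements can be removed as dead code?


Dead code = total statements - live definitions
= 51 - 22 = 29

29


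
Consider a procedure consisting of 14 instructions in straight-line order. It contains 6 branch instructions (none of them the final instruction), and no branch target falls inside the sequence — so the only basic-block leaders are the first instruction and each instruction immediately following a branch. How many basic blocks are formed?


With no in-sequence branch targets, the leaders are the first instruction plus the instruction after each branch.
Number of basic blocks = branches + 1
= 6 + 1 = 7

7


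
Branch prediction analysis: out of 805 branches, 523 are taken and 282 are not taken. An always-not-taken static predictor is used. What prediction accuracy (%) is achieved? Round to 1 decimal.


Predictor: always-not-taken
Correct predictions = 282
Accuracy = 282 / 805 * 100 = 35.0%

35.0


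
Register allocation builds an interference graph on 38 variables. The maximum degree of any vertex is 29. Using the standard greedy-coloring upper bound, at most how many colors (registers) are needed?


Greedy coloring never needs more than (max_degree + 1) colors: when coloring a vertex, at most max_degree neighbors are already colored.
Upper bound = 29 + 1 = 30

30


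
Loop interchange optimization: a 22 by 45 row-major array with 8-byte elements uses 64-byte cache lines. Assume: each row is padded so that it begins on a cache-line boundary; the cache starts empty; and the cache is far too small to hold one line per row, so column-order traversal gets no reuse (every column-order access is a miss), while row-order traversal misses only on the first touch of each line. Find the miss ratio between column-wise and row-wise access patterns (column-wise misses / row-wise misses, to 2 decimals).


Each row occupies 45 * 8 = 360 bytes and starts on a line boundary, so it spans ceil(360 / 64) = 6 cache lines.
Row-major traversal misses (one per line touched): 22 * ceil(45 * 8 / 64) = 132
Column-major traversal misses (no reuse, every access misses): 22 * 45 = 990
Ratio = 990 / 132 = 7.5

7.5


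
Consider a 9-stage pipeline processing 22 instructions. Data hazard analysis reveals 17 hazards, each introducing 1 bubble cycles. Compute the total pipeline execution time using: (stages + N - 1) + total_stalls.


Base cycles = 9 + 22 - 1 = 30
Total stalls = 17 * 1 = 17
Total = 30 + 17 = 47

47


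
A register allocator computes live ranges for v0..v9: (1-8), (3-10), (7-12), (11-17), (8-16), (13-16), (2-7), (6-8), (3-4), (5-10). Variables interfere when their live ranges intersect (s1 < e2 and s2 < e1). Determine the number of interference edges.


Check all pairs for overlapping intervals.
Two intervals (s1,e1) and (s2,e2) overlap if s1 < e2 and s2 < e1.
v0 (1-8) vs v1..v9: overlaps v1, v2, v6, v7, v8, v9 -> 6
v1 (3-10) vs v2..v9: overlaps v2, v4, v6, v7, v8, v9 -> 6
v2 (7-12) vs v3..v9: overlaps v3, v4, v7, v9 -> 4
v3 (11-17) vs v4..v9: overlaps v4, v5 -> 2
v4 (8-16) vs v5..v9: overlaps v5, v9 -> 2
v5 (13-16) vs v6..v9: overlaps none -> 0
v6 (2-7) vs v7..v9: overlaps v7, v8, v9 -> 3
v7 (6-8) vs v8..v9: overlaps v9 -> 1
v8 (3-4) vs v9: overlaps none -> 0
Total overlapping pairs = 6 + 6 + 4 + 2 + 2 + 0 + 3 + 1 + 0 = 24

24


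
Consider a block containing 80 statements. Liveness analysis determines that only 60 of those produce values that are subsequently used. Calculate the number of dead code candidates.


Dead code = total statements - live definitions
= 80 - 60 = 20

20


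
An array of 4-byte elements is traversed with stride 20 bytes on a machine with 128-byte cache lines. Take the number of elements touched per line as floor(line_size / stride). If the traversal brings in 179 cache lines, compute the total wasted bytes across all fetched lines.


Elements per line = floor(128 / 20) = 6
Bytes used per line = 6 * 4 = 24
Wasted per line = 128 - 24 = 104
Total wasted = 104 * 179 = 18616

18616


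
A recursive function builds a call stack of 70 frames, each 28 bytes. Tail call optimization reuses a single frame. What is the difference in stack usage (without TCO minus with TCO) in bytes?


Without TCO: 70 * 28 = 1960 bytes
With TCO: reuse 1 frame = 28 bytes
Savings = 1960 - 28 = 1932

1932


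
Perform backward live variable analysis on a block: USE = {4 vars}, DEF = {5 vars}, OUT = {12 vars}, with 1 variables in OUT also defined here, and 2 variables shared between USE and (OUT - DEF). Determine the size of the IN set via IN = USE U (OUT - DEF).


OUT - DEF: 12 - 1 = 11
|IN| = |USE| + |OUT - DEF| - |USE ∩ (OUT - DEF)| = 4 + 11 - 2 = 13

13


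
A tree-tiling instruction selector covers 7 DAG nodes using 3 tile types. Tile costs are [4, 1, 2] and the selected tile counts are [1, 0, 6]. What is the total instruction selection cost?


Total cost = sum(count_i * cost_i)
= 1*4 + 0*1 + 6*2
= 16

16


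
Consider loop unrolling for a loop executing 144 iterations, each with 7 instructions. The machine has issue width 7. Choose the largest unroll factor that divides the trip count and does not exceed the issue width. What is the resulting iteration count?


Largest divisor of 144 <= 7 is 6
New iterations = 144 / 6 = 24

24


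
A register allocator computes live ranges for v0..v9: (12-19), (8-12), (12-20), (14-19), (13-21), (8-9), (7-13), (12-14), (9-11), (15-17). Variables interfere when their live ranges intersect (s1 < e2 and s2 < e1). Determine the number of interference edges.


Check all pairs for overlapping intervals.
Two intervals (s1,e1) and (s2,e2) overlap if s1 < e2 and s2 < e1.
v0 (12-19) vs v1..v9: overlaps v2, v3, v4, v6, v7, v9 -> 6
v1 (8-12) vs v2..v9: overlaps v5, v6, v8 -> 3
v2 (12-20) vs v3..v9: overlaps v3, v4, v6, v7, v9 -> 5
v3 (14-19) vs v4..v9: overlaps v4, v9 -> 2
v4 (13-21) vs v5..v9: overlaps v7, v9 -> 2
v5 (8-9) vs v6..v9: overlaps v6 -> 1
v6 (7-13) vs v7..v9: overlaps v7, v8 -> 2
v7 (12-14) vs v8..v9: overlaps none -> 0
v8 (9-11) vs v9: overlaps none -> 0
Total overlapping pairs = 6 + 3 + 5 + 2 + 2 + 1 + 2 + 0 + 0 = 21

21


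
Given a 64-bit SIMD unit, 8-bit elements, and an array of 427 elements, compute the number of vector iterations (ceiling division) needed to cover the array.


Width = 64 / 8 = 8 elements per vector op
Iterations = ceil(427 / 8) = 54

54


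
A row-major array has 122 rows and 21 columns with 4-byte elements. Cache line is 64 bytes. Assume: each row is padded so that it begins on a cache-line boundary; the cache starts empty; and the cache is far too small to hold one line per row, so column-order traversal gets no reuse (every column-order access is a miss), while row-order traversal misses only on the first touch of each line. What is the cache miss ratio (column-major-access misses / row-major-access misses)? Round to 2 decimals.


Each row occupies 21 * 4 = 84 bytes and starts on a line boundary, so it spans ceil(84 / 64) = 2 cache lines.
Row-major traversal misses (one per line touched): 122 * ceil(21 * 4 / 64) = 244
Column-major traversal misses (no reuse, every access misses): 122 * 21 = 2562
Ratio = 2562 / 244 = 10.5

10.5


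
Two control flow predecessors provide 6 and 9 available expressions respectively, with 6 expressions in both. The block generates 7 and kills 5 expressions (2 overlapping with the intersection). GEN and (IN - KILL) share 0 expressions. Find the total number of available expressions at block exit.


IN = intersection of predecessors = 6
IN - KILL = 6 - 2 = 4
|OUT| = |GEN| + |IN - KILL| - |GEN ∩ (IN - KILL)| = 7 + 4 - 0 = 11

11


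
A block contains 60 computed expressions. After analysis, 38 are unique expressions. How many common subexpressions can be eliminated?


CSE count = total expressions - unique expressions
= 60 - 38 = 22

22


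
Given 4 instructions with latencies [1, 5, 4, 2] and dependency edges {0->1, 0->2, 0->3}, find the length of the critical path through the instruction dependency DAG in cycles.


Compute longest path through dependency graph: dist(Ik) = max over predecessors of dist + latency(Ik).
dist(I0) = latency 1 = 1
dist(I1) = dist(I0) + 5 = 1 + 5 = 6
dist(I2) = dist(I0) + 4 = 1 + 4 = 5
dist(I3) = dist(I0) + 2 = 1 + 2 = 3
Critical path = max dist = 6

6


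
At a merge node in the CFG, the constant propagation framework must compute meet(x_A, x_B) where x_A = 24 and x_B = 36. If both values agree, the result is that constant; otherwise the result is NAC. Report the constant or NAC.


Meet operation: if both paths give the same constant, result is that constant; if they differ, result is NAC (not-a-constant).
Path A: 24, Path B: 36 -> differ
Result: not-a-constant -> NAC

NAC


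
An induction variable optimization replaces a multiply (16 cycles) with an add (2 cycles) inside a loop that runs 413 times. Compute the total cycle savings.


Per-iteration saving = 16 - 2 = 14
Total saved = 413 * 14 = 5782

5782


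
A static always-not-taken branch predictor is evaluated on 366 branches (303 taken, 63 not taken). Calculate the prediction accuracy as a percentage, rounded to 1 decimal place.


Predictor: always-not-taken
Correct predictions = 63
Accuracy = 63 / 366 * 100 = 17.2%

17.2


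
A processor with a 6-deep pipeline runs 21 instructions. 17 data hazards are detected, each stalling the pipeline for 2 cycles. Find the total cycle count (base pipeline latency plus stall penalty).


Base cycles = 6 + 21 - 1 = 26
Total stalls = 17 * 2 = 34
Total = 26 + 34 = 60

60


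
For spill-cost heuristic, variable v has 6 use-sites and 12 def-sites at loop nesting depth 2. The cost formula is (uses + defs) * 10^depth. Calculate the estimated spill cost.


uses + defs = 6 + 12 = 18
10^2 = 100
Spill cost = 18 * 100 = 1800

1800


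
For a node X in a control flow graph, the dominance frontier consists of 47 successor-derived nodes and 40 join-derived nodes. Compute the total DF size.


DF(X) = direct successor contributions + join point contributions
= 47 + 40 = 87

87


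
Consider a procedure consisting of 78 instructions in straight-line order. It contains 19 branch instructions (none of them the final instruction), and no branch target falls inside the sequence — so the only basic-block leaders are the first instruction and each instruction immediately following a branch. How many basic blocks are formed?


With no in-sequence branch targets, the leaders are the first instruction plus the instruction after each branch.
Number of basic blocks = branches + 1
= 19 + 1 = 20

20


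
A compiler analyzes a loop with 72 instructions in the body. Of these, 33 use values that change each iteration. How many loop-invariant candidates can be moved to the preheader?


Invariant candidates = total - loop-dependent
= 72 - 33 = 39

39


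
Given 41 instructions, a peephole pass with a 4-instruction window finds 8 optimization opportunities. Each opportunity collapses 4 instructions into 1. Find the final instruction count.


Each match removes 3 instructions.
Total removed = 8 * 3 = 24
Remaining = 41 - 24 = 17

17


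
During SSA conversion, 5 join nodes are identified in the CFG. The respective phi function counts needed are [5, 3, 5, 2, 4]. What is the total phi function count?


Total phi functions = sum of phi functions at each join node
= 5 + 3 + 5 + 2 + 4 = 19

19


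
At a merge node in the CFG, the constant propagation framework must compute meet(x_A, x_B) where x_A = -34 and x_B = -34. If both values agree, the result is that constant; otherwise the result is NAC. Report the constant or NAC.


Meet operation: if both paths give the same constant, result is that constant; if they differ, result is NAC (not-a-constant).
Path A: -34, Path B: -34 -> equal
Result: constant -> -34

-34


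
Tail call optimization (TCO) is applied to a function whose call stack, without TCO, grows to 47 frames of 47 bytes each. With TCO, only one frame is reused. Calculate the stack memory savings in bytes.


Without TCO: 47 * 47 = 2209 bytes
With TCO: reuse 1 frame = 47 bytes
Savings = 2209 - 47 = 2162

2162


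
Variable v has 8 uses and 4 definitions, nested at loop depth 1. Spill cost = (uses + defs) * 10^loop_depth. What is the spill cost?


uses + defs = 8 + 4 = 12
10^1 = 10
Spill cost = 12 * 10 = 120

120


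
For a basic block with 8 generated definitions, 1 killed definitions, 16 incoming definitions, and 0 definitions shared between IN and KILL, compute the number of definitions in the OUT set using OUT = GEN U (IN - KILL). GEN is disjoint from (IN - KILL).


IN - KILL: 16 - 0 = 16 surviving definitions
OUT = GEN + surviving = 8 + 16 = 24

24


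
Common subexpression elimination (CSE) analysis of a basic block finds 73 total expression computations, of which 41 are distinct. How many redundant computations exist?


CSE count = total expressions - unique expressions
= 73 - 41 = 32

32


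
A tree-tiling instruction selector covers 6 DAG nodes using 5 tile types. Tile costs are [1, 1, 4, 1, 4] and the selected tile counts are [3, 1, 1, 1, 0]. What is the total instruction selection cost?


Total cost = sum(count_i * cost_i)
= 3*1 + 1*1 + 1*4 + 1*1 + 0*4
= 9

9


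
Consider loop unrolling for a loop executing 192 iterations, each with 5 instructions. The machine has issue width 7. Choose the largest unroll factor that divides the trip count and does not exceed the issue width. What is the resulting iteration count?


Largest divisor of 192 <= 7 is 6
New iterations = 192 / 6 = 32

32


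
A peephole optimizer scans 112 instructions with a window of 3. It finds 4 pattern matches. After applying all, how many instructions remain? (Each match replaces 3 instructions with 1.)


Each match removes 2 instructions.
Total removed = 4 * 2 = 8
Remaining = 112 - 8 = 104

104


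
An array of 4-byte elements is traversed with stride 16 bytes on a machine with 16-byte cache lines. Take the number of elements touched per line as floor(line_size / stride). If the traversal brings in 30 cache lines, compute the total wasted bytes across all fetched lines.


Elements per line = floor(16 / 16) = 1
Bytes used per line = 1 * 4 = 4
Wasted per line = 16 - 4 = 12
Total wasted = 12 * 30 = 360

360


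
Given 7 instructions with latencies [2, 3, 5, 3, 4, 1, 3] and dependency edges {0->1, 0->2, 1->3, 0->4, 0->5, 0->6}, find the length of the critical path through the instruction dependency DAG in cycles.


Compute longest path through dependency graph: dist(Ik) = max over predecessors of dist + latency(Ik).
dist(I0) = latency 2 = 2
dist(I1) = dist(I0) + 3 = 2 + 3 = 5
dist(I2) = dist(I0) + 5 = 2 + 5 = 7
dist(I3) = dist(I1) + 3 = 5 + 3 = 8
dist(I4) = dist(I0) + 4 = 2 + 4 = 6
dist(I5) = dist(I0) + 1 = 2 + 1 = 3
dist(I6) = dist(I0) + 3 = 2 + 3 = 5
Critical path = max dist = 8

8


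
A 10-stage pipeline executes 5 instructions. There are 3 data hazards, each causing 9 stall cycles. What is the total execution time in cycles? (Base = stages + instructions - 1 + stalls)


Base cycles = 10 + 5 - 1 = 14
Total stalls = 3 * 9 = 27
Total = 14 + 27 = 41

41


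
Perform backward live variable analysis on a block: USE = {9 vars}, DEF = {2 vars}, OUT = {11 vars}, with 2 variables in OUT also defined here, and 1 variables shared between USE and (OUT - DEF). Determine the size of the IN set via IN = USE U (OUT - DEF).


OUT - DEF: 11 - 2 = 9
|IN| = |USE| + |OUT - DEF| - |USE ∩ (OUT - DEF)| = 9 + 9 - 1 = 17

17


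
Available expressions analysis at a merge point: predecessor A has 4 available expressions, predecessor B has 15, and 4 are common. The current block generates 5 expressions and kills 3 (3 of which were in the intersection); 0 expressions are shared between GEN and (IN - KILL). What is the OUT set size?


IN = intersection of predecessors = 4
IN - KILL = 4 - 3 = 1
|OUT| = |GEN| + |IN - KILL| - |GEN ∩ (IN - KILL)| = 5 + 1 - 0 = 6

6


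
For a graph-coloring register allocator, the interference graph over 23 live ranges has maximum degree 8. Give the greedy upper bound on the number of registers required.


Greedy coloring never needs more than (max_degree + 1) colors: when coloring a vertex, at most max_degree neighbors are already colored.
Upper bound = 8 + 1 = 9

9


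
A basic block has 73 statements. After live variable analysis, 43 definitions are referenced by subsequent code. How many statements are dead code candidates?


Dead code = total statements - live definitions
= 73 - 43 = 30

30


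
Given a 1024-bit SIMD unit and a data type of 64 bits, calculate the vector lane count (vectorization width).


Width = SIMD bits / data type bits
= 1024 / 64 = 16

16


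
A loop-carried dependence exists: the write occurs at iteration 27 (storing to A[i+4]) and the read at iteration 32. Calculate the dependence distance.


Distance = read iteration - write iteration
= 32 - 27 = 5

5


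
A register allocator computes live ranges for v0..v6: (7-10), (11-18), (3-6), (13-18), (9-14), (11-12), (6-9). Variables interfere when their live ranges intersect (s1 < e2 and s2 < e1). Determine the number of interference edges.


Check all pairs for overlapping intervals.
Two intervals (s1,e1) and (s2,e2) overlap if s1 < e2 and s2 < e1.
v0 (7-10) vs v1..v6: overlaps v4, v6 -> 2
v1 (11-18) vs v2..v6: overlaps v3, v4, v5 -> 3
v2 (3-6) vs v3..v6: overlaps none -> 0
v3 (13-18) vs v4..v6: overlaps v4 -> 1
v4 (9-14) vs v5..v6: overlaps v5 -> 1
v5 (11-12) vs v6: overlaps none -> 0
Total overlapping pairs = 2 + 3 + 0 + 1 + 1 + 0 = 7

7


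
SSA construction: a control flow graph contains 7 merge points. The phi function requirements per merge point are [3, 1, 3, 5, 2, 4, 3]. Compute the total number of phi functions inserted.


Total phi functions = sum of phi functions at each join node
= 3 + 1 + 3 + 5 + 2 + 4 + 3 = 21

21


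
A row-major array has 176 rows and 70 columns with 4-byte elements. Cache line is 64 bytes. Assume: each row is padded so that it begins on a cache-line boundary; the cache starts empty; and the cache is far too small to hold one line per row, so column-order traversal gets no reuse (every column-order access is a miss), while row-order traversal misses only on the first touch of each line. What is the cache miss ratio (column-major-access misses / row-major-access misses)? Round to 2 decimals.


Each row occupies 70 * 4 = 280 bytes and starts on a line boundary, so it spans ceil(280 / 64) = 5 cache lines.
Row-major traversal misses (one per line touched): 176 * ceil(70 * 4 / 64) = 880
Column-major traversal misses (no reuse, every access misses): 176 * 70 = 12320
Ratio = 12320 / 880 = 14.0

14.0


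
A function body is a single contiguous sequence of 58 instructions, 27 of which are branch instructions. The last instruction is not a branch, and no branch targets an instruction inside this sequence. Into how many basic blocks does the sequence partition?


With no in-sequence branch targets, the leaders are the first instruction plus the instruction after each branch.
Number of basic blocks = branches + 1
= 27 + 1 = 28

28


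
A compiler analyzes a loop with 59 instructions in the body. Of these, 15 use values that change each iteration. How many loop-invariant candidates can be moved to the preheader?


Invariant candidates = total - loop-dependent
= 59 - 15 = 44

44


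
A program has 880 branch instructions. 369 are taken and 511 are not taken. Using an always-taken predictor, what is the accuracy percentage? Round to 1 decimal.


Predictor: always-taken
Correct predictions = 369
Accuracy = 369 / 880 * 100 = 41.9%

41.9


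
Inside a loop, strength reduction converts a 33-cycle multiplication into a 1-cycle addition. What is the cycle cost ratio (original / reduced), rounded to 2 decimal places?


Ratio = mult_cost / add_cost = 33 / 1 = 33.0

33.0


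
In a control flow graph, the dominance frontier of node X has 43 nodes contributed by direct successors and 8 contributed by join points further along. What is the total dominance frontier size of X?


DF(X) = direct successor contributions + join point contributions
= 43 + 8 = 51

51


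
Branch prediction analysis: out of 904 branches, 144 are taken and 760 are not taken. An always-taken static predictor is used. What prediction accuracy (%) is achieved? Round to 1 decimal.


Predictor: always-taken
Correct predictions = 144
Accuracy = 144 / 904 * 100 = 15.9%

15.9


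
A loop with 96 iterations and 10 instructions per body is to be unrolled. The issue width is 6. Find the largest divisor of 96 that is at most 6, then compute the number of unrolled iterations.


Largest divisor of 96 <= 6 is 6
New iterations = 96 / 6 = 16

16


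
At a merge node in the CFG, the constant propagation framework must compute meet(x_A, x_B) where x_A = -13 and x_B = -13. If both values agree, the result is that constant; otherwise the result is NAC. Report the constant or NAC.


Meet operation: if both paths give the same constant, result is that constant; if they differ, result is NAC (not-a-constant).
Path A: -13, Path B: -13 -> equal
Result: constant -> -13

-13


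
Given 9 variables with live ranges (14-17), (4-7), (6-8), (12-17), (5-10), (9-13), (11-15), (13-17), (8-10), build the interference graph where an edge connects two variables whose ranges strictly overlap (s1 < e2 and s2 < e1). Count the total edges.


Check all pairs for overlapping intervals.
Two intervals (s1,e1) and (s2,e2) overlap if s1 < e2 and s2 < e1.
v0 (14-17) vs v1..v8: overlaps v3, v6, v7 -> 3
v1 (4-7) vs v2..v8: overlaps v2, v4 -> 2
v2 (6-8) vs v3..v8: overlaps v4 -> 1
v3 (12-17) vs v4..v8: overlaps v5, v6, v7 -> 3
v4 (5-10) vs v5..v8: overlaps v5, v8 -> 2
v5 (9-13) vs v6..v8: overlaps v6, v8 -> 2
v6 (11-15) vs v7..v8: overlaps v7 -> 1
v7 (13-17) vs v8: overlaps none -> 0
Total overlapping pairs = 3 + 2 + 1 + 3 + 2 + 2 + 1 + 0 = 14

14


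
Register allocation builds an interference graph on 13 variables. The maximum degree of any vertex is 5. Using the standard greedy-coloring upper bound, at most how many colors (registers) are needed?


Greedy coloring never needs more than (max_degree + 1) colors: when coloring a vertex, at most max_degree neighbors are already colored.
Upper bound = 5 + 1 = 6

6


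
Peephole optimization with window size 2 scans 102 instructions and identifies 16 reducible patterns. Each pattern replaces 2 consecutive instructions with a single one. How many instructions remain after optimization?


Each match removes 1 instructions.
Total removed = 16 * 1 = 16
Remaining = 102 - 16 = 86

86


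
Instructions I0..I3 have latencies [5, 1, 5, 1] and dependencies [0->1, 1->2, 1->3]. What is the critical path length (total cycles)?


Compute longest path through dependency graph: dist(Ik) = max over predecessors of dist + latency(Ik).
dist(I0) = latency 5 = 5
dist(I1) = dist(I0) + 1 = 5 + 1 = 6
dist(I2) = dist(I1) + 5 = 6 + 5 = 11
dist(I3) = dist(I1) + 1 = 6 + 1 = 7
Critical path = max dist = 11

11


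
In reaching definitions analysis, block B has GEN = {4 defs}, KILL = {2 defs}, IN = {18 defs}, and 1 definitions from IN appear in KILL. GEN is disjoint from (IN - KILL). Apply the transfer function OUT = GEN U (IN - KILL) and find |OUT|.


IN - KILL: 18 - 1 = 17 surviving definitions
OUT = GEN + surviving = 4 + 17 = 21

21


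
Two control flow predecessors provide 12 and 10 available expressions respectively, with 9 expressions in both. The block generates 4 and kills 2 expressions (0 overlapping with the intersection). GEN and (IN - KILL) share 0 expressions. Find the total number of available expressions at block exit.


IN = intersection of predecessors = 9
IN - KILL = 9 - 0 = 9
|OUT| = |GEN| + |IN - KILL| - |GEN ∩ (IN - KILL)| = 4 + 9 - 0 = 13

13


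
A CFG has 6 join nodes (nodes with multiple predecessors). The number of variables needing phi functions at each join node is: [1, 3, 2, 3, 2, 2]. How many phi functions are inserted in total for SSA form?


Total phi functions = sum of phi functions at each join node
= 1 + 3 + 2 + 3 + 2 + 2 = 13

13


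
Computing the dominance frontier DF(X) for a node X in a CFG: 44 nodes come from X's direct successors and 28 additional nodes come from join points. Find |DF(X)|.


DF(X) = direct successor contributions + join point contributions
= 44 + 28 = 72

72


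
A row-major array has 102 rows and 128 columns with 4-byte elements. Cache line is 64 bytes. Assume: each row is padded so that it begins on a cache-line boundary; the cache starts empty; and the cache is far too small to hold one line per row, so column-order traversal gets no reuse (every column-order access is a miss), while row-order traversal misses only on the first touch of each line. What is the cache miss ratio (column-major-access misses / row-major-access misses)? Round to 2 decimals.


Each row occupies 128 * 4 = 512 bytes and starts on a line boundary, so it spans ceil(512 / 64) = 8 cache lines.
Row-major traversal misses (one per line touched): 102 * ceil(128 * 4 / 64) = 816
Column-major traversal misses (no reuse, every access misses): 102 * 128 = 13056
Ratio = 13056 / 816 = 16.0

16.0


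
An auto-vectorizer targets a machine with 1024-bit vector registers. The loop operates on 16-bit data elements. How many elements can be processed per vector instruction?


Width = SIMD bits / data type bits
= 1024 / 16 = 64

64


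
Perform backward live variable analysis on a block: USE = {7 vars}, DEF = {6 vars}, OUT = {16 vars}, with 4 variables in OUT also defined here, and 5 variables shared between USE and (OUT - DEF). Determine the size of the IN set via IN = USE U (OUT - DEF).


OUT - DEF: 16 - 4 = 12
|IN| = |USE| + |OUT - DEF| - |USE ∩ (OUT - DEF)| = 7 + 12 - 5 = 14

14


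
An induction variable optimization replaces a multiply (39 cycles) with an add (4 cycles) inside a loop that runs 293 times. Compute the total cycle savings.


Per-iteration saving = 39 - 4 = 35
Total saved = 293 * 35 = 10255

10255


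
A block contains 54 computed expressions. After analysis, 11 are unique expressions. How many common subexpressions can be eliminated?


CSE count = total expressions - unique expressions
= 54 - 11 = 43

43


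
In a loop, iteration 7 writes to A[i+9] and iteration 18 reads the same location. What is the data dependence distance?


Distance = read iteration - write iteration
= 18 - 7 = 11

11


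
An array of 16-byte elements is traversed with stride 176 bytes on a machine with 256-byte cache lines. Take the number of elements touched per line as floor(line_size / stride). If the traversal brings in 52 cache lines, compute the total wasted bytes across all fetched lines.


Elements per line = floor(256 / 176) = 1
Bytes used per line = 1 * 16 = 16
Wasted per line = 256 - 16 = 240
Total wasted = 240 * 52 = 12480

12480


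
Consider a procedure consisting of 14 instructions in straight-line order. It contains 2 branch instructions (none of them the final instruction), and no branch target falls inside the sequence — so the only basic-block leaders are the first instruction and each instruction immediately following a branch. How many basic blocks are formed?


With no in-sequence branch targets, the leaders are the first instruction plus the instruction after each branch.
Number of basic blocks = branches + 1
= 2 + 1 = 3

3


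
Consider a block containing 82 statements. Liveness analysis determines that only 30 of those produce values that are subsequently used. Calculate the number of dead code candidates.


Dead code = total statements - live definitions
= 82 - 30 = 52

52


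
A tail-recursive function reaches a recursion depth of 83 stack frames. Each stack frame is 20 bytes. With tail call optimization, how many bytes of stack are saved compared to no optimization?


Without TCO: 83 * 20 = 1660 bytes
With TCO: reuse 1 frame = 20 bytes
Savings = 1660 - 20 = 1640

1640


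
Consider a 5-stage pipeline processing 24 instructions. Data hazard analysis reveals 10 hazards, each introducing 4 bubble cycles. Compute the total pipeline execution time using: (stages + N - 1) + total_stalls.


Base cycles = 5 + 24 - 1 = 28
Total stalls = 10 * 4 = 40
Total = 28 + 40 = 68

68


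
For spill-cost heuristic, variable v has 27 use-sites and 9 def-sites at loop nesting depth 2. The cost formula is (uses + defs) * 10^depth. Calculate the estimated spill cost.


uses + defs = 27 + 9 = 36
10^2 = 100
Spill cost = 36 * 100 = 3600

3600


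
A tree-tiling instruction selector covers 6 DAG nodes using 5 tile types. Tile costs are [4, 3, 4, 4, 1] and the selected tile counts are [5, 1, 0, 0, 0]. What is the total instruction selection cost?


Total cost = sum(count_i * cost_i)
= 5*4 + 1*3 + 0*4 + 0*4 + 0*1
= 23

23


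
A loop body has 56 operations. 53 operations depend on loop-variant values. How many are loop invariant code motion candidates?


Invariant candidates = total - loop-dependent
= 56 - 53 = 3

3


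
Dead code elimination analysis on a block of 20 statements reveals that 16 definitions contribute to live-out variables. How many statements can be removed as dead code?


Dead code = total statements - live definitions
= 20 - 16 = 4

4


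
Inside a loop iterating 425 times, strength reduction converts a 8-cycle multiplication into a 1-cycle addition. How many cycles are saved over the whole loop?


Per-iteration saving = 8 - 1 = 7
Total saved = 425 * 7 = 2975

2975


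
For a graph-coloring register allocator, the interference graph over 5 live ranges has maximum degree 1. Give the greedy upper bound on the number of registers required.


Greedy coloring never needs more than (max_degree + 1) colors: when coloring a vertex, at most max_degree neighbors are already colored.
Upper bound = 1 + 1 = 2

2


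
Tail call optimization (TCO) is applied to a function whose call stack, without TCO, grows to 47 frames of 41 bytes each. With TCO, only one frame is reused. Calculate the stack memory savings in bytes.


Without TCO: 47 * 41 = 1927 bytes
With TCO: reuse 1 frame = 41 bytes
Savings = 1927 - 41 = 1886

1886


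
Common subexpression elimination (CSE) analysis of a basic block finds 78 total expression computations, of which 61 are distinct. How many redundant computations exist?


CSE count = total expressions - unique expressions
= 78 - 61 = 17

17


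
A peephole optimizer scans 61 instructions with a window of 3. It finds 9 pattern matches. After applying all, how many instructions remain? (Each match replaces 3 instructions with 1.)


Each match removes 2 instructions.
Total removed = 9 * 2 = 18
Remaining = 61 - 18 = 43

43


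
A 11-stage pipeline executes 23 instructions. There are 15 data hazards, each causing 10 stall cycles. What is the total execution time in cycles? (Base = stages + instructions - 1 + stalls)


Base cycles = 11 + 23 - 1 = 33
Total stalls = 15 * 10 = 150
Total = 33 + 150 = 183

183


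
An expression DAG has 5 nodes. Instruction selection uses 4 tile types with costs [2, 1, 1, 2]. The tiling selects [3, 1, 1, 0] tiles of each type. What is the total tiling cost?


Total cost = sum(count_i * cost_i)
= 3*2 + 1*1 + 1*1 + 0*2
= 8

8


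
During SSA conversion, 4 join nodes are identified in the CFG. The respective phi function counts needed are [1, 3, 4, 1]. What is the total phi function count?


Total phi functions = sum of phi functions at each join node
= 1 + 3 + 4 + 1 = 9

9


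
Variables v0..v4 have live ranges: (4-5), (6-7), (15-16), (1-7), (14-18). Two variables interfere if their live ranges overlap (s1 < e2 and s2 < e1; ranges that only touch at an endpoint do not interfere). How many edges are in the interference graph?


Check all pairs for overlapping intervals.
Two intervals (s1,e1) and (s2,e2) overlap if s1 < e2 and s2 < e1.
v0 (4-5) vs v1..v4: overlaps v3 -> 1
v1 (6-7) vs v2..v4: overlaps v3 -> 1
v2 (15-16) vs v3..v4: overlaps v4 -> 1
v3 (1-7) vs v4: overlaps none -> 0
Total overlapping pairs = 1 + 1 + 1 + 0 = 3

3


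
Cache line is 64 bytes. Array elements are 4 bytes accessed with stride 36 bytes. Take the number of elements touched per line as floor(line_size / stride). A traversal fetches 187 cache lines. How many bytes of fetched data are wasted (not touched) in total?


Elements per line = floor(64 / 36) = 1
Bytes used per line = 1 * 4 = 4
Wasted per line = 64 - 4 = 60
Total wasted = 60 * 187 = 11220

11220


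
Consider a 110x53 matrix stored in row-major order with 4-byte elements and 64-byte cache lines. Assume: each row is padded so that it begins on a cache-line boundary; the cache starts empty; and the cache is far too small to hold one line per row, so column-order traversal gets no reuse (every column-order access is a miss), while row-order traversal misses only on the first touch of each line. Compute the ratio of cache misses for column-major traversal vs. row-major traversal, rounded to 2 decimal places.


Each row occupies 53 * 4 = 212 bytes and starts on a line boundary, so it spans ceil(212 / 64) = 4 cache lines.
Row-major traversal misses (one per line touched): 110 * ceil(53 * 4 / 64) = 440
Column-major traversal misses (no reuse, every access misses): 110 * 53 = 5830
Ratio = 5830 / 440 = 13.25

13.25


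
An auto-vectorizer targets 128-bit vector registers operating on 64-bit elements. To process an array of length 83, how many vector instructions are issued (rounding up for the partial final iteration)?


Width = 128 / 64 = 2 elements per vector op
Iterations = ceil(83 / 2) = 42

42


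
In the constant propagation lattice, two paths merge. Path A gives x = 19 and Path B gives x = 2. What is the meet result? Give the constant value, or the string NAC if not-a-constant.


Meet operation: if both paths give the same constant, result is that constant; if they differ, result is NAC (not-a-constant).
Path A: 19, Path B: 2 -> differ
Result: not-a-constant -> NAC

NAC
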